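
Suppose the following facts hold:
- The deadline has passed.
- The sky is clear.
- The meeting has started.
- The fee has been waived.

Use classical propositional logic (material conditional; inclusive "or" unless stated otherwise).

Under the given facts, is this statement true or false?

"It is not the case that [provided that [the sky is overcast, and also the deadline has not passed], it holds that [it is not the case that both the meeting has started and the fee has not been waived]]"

false

Let R = "the sky is overcast" (F), V = "the deadline has passed" (T), Q = "the meeting has started" (T), K = "the fee has been waived" (T).
This is ~((R & ~V) -> (Q nand ~K)).

~V = ~T = F
R & ~V = F & F = F
~K = ~T = F
Q nand ~K = T nand F = T
(R & ~V) -> (Q nand ~K) = F -> T = T
~((R & ~V) -> (Q nand ~K)) = ~T = F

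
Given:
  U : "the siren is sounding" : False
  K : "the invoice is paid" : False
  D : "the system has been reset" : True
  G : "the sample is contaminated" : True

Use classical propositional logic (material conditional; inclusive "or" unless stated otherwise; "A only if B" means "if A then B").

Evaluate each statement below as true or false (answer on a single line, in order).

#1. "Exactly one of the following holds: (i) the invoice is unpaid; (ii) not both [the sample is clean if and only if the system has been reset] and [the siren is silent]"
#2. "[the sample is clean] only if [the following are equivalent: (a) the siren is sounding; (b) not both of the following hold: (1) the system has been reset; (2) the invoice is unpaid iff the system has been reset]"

#1: Parsed as not K xor ((not G iff D) nand not U)

not K = not False = True
not G = not True = False
not G iff D = False iff True = False
not U = not False = True
(not G iff D) nand not U = False nand True = True
not K xor ((not G iff D) nand not U) = True xor True = False
Thus #1 is false.

#2: This is not G -> (U iff (D nand (not K iff D))).

not G = not True = False
not K = not False = True
not K iff D = True iff True = True
D nand (not K iff D) = True nand True = False
U iff (D nand (not K iff D)) = False iff False = True
not G -> (U iff (D nand (not K iff D))) = False -> True = True
So #2 is true.

#1 F; #2 T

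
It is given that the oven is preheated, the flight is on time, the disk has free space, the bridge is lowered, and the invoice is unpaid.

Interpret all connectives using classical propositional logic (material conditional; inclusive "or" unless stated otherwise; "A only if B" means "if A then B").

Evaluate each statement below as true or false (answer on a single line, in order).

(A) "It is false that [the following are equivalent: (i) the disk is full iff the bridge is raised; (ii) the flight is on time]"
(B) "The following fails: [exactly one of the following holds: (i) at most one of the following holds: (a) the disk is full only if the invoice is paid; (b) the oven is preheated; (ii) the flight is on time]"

(A) F / (B) F

Let R = "the disk is full" (False), S = "the bridge is raised" (False), Q = "the flight is delayed" (False), U = "the invoice is paid" (False), P = "the oven is preheated" (True).

(A): Formalization: not ((R iff S) iff not Q)

R iff S = False iff False = True
not Q = not False = True
(R iff S) iff not Q = True iff True = True
not ((R iff S) iff not Q) = not True = False
Hence (A) is false.

(B): Formalization: not (((R -> U) nand P) xor not Q)

R -> U = False -> False = True
(R -> U) nand P = True nand True = False
not Q = not False = True
((R -> U) nand P) xor not Q = False xor True = True
not (((R -> U) nand P) xor not Q) = not True = False
Hence (B) is false.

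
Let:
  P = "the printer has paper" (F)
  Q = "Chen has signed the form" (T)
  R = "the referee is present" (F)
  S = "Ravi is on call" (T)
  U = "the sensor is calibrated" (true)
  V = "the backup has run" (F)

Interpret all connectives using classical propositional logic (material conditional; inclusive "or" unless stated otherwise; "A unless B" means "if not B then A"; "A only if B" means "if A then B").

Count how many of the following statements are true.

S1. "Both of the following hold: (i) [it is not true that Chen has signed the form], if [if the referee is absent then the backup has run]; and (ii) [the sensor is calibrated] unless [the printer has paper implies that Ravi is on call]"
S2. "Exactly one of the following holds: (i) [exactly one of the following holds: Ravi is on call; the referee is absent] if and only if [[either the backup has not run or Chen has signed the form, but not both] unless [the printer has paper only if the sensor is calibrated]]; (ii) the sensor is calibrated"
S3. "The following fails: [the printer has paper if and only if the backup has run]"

S1: This is ((not R -> V) -> not Q) and (U or (P -> S)).

not R = not False = True
not R -> V = True -> False = False
not Q = not True = False
(not R -> V) -> not Q = False -> False = True
P -> S = False -> True = True
U or (P -> S) = True or True = True
((not R -> V) -> not Q) and (U or (P -> S)) = True and True = True
Thus S1 is true.

S2: In symbols: ((S xor not R) iff ((not V xor Q) or (P -> U))) xor U

not R = not False = True
S xor not R = True xor True = False
not V = not False = True
not V xor Q = True xor True = False
P -> U = False -> True = True
(not V xor Q) or (P -> U) = False or True = True
(S xor not R) iff ((not V xor Q) or (P -> U)) = False iff True = False
((S xor not R) iff ((not V xor Q) or (P -> U))) xor U = False xor True = True
So S2 is true.

S3: This is not (P iff V).

P iff V = False iff False = True
not (P iff V) = not True = False
Hence S3 is false.

Count: 2.

2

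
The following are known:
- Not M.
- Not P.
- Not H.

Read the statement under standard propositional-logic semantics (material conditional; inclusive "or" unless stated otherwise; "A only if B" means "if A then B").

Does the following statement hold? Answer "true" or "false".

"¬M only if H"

Parsed as ~M -> H

~M = ~F = T
~M -> H = T -> F = F

False.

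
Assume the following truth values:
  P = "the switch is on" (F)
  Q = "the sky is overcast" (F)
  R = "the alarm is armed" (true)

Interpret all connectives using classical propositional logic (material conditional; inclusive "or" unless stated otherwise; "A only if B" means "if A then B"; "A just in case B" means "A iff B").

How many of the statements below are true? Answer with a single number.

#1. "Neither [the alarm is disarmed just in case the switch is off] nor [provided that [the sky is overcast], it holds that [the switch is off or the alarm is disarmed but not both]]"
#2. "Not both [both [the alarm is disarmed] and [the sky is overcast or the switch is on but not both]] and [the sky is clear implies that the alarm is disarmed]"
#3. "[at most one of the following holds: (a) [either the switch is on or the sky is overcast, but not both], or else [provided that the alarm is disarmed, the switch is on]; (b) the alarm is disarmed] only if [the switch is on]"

#1: Formalization: (~R <-> ~P) nor (Q -> (~P xor ~R))

~R = ~T = F
~P = ~F = T
~R <-> ~P = F <-> T = F
~P = ~F = T
~R = ~T = F
~P xor ~R = T xor F = T
Q -> (~P xor ~R) = F -> T = T
(~R <-> ~P) nor (Q -> (~P xor ~R)) = F nor T = F
Hence #1 is false.

#2: This is (~R & (Q xor P)) nand (~Q -> ~R).

~R = ~T = F
Q xor P = F xor F = F
~R & (Q xor P) = F & F = F
~Q = ~F = T
~R = ~T = F
~Q -> ~R = T -> F = F
(~R & (Q xor P)) nand (~Q -> ~R) = F nand F = T
Hence #2 is true.

#3: Parsed as (((P xor Q) | (~R -> P)) nand ~R) -> P

P xor Q = F xor F = F
~R = ~T = F
~R -> P = F -> F = T
(P xor Q) | (~R -> P) = F | T = T
~R = ~T = F
((P xor Q) | (~R -> P)) nand ~R = T nand F = T
(((P xor Q) | (~R -> P)) nand ~R) -> P = T -> F = F
So #3 is false.

Count: 1.

1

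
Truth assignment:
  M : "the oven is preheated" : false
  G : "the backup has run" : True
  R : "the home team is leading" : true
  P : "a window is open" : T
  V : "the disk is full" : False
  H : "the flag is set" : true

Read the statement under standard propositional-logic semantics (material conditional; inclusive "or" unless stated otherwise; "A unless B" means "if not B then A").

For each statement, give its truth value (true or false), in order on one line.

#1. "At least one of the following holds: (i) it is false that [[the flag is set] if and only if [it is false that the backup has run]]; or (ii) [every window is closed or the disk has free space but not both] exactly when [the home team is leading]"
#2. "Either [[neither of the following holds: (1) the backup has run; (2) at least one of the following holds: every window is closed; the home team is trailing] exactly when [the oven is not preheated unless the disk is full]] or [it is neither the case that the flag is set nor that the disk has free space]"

#1: Formalization: not (H iff not G) or ((not P xor not V) iff R)

not G = not True = False
H iff not G = True iff False = False
not (H iff not G) = not False = True
not P = not True = False
not V = not False = True
not P xor not V = False xor True = True
(not P xor not V) iff R = True iff True = True
not (H iff not G) or ((not P xor not V) iff R) = True or True = True
Hence #1 is true.

#2: Parsed as ((G nor (not P or not R)) iff (not M or V)) or (H nor not V)

not P = not True = False
not R = not True = False
not P or not R = False or False = False
G nor (not P or not R) = True nor False = False
not M = not False = True
not M or V = True or False = True
(G nor (not P or not R)) iff (not M or V) = False iff True = False
not V = not False = True
H nor not V = True nor True = False
((G nor (not P or not R)) iff (not M or V)) or (H nor not V) = False or False = False
So #2 is false.

#1 T / #2 F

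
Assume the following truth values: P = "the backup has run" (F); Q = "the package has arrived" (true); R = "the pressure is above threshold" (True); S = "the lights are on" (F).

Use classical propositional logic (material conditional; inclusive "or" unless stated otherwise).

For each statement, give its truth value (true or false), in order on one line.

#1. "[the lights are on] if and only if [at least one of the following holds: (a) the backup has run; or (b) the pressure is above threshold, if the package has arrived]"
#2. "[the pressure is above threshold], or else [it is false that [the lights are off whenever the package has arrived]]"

#1: In symbols: S iff (P or (Q -> R))

Q -> R = True -> True = True
P or (Q -> R) = False or True = True
S iff (P or (Q -> R)) = False iff True = False
Thus #1 is false.

#2: In symbols: R or not (Q -> not S)

not S = not False = True
Q -> not S = True -> True = True
not (Q -> not S) = not True = False
R or not (Q -> not S) = True or False = True
Hence #2 is true.

#1 false; #2 true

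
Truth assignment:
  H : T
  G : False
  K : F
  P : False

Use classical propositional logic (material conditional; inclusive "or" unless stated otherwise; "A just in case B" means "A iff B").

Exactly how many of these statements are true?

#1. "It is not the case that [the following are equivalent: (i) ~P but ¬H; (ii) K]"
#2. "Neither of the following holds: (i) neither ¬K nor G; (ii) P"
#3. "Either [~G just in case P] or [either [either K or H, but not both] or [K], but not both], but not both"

2

#1: In symbols: not ((not P and not H) iff K)

not P = not False = True
not H = not True = False
not P and not H = True and False = False
(not P and not H) iff K = False iff False = True
not ((not P and not H) iff K) = not True = False
So #1 is false.

#2: Parsed as (not K nor G) nor P

not K = not False = True
not K nor G = True nor False = False
(not K nor G) nor P = False nor False = True
Thus #2 is true.

#3: Formalization: (not G iff P) xor ((K xor H) xor K)

not G = not False = True
not G iff P = True iff False = False
K xor H = False xor True = True
(K xor H) xor K = True xor False = True
(not G iff P) xor ((K xor H) xor K) = False xor True = True
Thus #3 is true.

True statements: 2 (#2, #3).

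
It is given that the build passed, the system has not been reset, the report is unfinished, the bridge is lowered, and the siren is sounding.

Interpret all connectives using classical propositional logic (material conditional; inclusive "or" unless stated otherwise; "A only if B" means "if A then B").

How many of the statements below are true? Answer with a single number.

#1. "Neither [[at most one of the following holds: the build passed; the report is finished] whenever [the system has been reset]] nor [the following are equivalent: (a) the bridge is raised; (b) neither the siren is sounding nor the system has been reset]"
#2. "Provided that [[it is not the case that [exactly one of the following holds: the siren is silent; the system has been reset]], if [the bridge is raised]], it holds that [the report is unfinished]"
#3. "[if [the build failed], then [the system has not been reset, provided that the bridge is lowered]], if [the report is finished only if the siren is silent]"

Let D = "the system has been reset" (F), V = "the build passed" (T), W = "the report is finished" (F), K = "the bridge is raised" (F), U = "the siren is sounding" (T).

#1: Parsed as (D → (V ↑ W)) ↓ (K ↔ (U ↓ D))

V ↑ W = T ↑ F = T
D → (V ↑ W) = F → T = T
U ↓ D = T ↓ F = F
K ↔ (U ↓ D) = F ↔ F = T
(D → (V ↑ W)) ↓ (K ↔ (U ↓ D)) = T ↓ T = F
Thus #1 is false.

#2: This is (K → ¬(¬U ⊕ D)) → ¬W.

¬U = ¬T = F
¬U ⊕ D = F ⊕ F = F
¬(¬U ⊕ D) = ¬F = T
K → ¬(¬U ⊕ D) = F → T = T
¬W = ¬F = T
(K → ¬(¬U ⊕ D)) → ¬W = T → T = T
Thus #2 is true.

#3: Parsed as (W → ¬U) → (¬V → (¬K → ¬D))

¬U = ¬T = F
W → ¬U = F → F = T
¬V = ¬T = F
¬K = ¬F = T
¬D = ¬F = T
¬K → ¬D = T → T = T
¬V → (¬K → ¬D) = F → T = T
(W → ¬U) → (¬V → (¬K → ¬D)) = T → T = T
Thus #3 is true.

Count: 2.

2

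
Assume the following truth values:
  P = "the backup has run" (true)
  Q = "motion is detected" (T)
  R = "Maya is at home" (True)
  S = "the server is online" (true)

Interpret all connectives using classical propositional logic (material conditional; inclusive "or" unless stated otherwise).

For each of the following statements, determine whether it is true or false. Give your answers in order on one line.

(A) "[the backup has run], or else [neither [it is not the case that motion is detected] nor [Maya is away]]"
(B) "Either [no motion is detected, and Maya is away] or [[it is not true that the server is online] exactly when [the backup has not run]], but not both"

(A) T / (B) T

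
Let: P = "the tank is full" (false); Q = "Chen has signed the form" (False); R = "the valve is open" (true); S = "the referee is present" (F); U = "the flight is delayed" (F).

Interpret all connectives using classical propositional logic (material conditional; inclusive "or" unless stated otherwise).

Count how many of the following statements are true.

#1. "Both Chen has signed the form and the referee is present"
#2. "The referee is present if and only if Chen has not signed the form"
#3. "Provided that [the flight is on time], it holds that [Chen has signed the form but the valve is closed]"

#1: This is Q ∧ S.

Q ∧ S = F ∧ F = F
Hence #1 is false.

#2: Parsed as S ↔ ¬Q

¬Q = ¬F = T
S ↔ ¬Q = F ↔ T = F
Thus #2 is false.

#3: This is ¬U → (Q ∧ ¬R).

¬U = ¬F = T
¬R = ¬T = F
Q ∧ ¬R = F ∧ F = F
¬U → (Q ∧ ¬R) = T → F = F
So #3 is false.

True statements: 0 (none).

0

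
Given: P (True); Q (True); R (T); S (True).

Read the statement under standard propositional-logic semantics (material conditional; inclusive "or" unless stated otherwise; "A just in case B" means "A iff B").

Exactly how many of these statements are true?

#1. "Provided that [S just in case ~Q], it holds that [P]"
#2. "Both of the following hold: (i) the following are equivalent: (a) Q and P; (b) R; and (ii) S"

2

#1: In symbols: (S iff not Q) -> P

not Q = not True = False
S iff not Q = True iff False = False
(S iff not Q) -> P = False -> True = True
So #1 is true.

#2: This is ((Q and P) iff R) and S.

Q and P = True and True = True
(Q and P) iff R = True iff True = True
((Q and P) iff R) and S = True and True = True
Thus #2 is true.

True statements: 2.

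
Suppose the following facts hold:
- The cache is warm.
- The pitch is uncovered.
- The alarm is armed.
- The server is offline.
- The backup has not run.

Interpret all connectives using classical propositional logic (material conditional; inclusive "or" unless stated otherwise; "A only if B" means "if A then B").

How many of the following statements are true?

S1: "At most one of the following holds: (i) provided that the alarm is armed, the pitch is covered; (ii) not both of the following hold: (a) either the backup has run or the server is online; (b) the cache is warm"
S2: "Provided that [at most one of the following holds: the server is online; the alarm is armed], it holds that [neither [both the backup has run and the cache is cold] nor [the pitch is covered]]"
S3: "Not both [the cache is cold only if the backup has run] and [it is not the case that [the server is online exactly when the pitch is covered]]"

Let S = "the alarm is armed" (T), N = "the pitch is covered" (F), P = "the backup has run" (F), R = "the server is online" (F), W = "the cache is warm" (T).

S1: This is (S -> N) nand ((P | R) nand W).

S -> N = T -> F = F
P | R = F | F = F
(P | R) nand W = F nand T = T
(S -> N) nand ((P | R) nand W) = F nand T = T
So S1 is true.

S2: Formalization: (R nand S) -> ((P & ~W) nor N)

R nand S = F nand T = T
~W = ~T = F
P & ~W = F & F = F
(P & ~W) nor N = F nor F = T
(R nand S) -> ((P & ~W) nor N) = T -> T = T
So S2 is true.

S3: Formalization: (~W -> P) nand ~(R <-> N)

~W = ~T = F
~W -> P = F -> F = T
R <-> N = F <-> F = T
~(R <-> N) = ~T = F
(~W -> P) nand ~(R <-> N) = T nand F = T
So S3 is true.

3 of the 3 statements are true.

3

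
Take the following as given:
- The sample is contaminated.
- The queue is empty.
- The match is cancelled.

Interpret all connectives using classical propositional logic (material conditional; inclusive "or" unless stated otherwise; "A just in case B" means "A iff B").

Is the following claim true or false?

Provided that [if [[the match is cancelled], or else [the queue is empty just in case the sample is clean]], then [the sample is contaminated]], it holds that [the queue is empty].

Let R = "the match is cancelled" (T), Q = "the queue is empty" (T), P = "the sample is contaminated" (T).
Parsed as ((R ∨ (Q ↔ ¬P)) → P) → Q

¬P = ¬T = F
Q ↔ ¬P = T ↔ F = F
R ∨ (Q ↔ ¬P) = T ∨ F = T
(R ∨ (Q ↔ ¬P)) → P = T → T = T
((R ∨ (Q ↔ ¬P)) → P) → Q = T → T = T

True.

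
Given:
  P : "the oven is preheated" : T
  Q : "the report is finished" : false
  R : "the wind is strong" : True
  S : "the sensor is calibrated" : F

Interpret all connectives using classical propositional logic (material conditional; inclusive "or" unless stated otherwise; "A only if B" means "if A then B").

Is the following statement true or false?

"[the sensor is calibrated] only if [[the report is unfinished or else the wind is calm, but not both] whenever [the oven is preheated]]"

The statement is true.

Values: S=F, P=T, Q=F, R=T.
Parsed as S -> (P -> (~Q xor ~R))

~Q = ~F = T
~R = ~T = F
~Q xor ~R = T xor F = T
P -> (~Q xor ~R) = T -> T = T
S -> (P -> (~Q xor ~R)) = F -> T = T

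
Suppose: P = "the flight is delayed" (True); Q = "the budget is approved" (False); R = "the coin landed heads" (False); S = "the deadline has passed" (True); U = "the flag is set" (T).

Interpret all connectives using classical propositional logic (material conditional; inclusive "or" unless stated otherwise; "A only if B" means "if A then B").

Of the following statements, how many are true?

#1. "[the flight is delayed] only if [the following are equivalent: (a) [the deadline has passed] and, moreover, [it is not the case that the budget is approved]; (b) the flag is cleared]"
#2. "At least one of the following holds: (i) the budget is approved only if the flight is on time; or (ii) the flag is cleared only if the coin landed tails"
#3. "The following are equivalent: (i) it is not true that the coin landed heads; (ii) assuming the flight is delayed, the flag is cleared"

1

#1: In symbols: P → ((S ∧ ¬Q) ↔ ¬U)

¬Q = ¬F = T
S ∧ ¬Q = T ∧ T = T
¬U = ¬T = F
(S ∧ ¬Q) ↔ ¬U = T ↔ F = F
P → ((S ∧ ¬Q) ↔ ¬U) = T → F = F
Thus #1 is false.

#2: In symbols: (Q → ¬P) ∨ (¬U → ¬R)

¬P = ¬T = F
Q → ¬P = F → F = T
¬U = ¬T = F
¬R = ¬F = T
¬U → ¬R = F → T = T
(Q → ¬P) ∨ (¬U → ¬R) = T ∨ T = T
So #2 is true.

#3: This is ¬R ↔ (P → ¬U).

¬R = ¬F = T
¬U = ¬T = F
P → ¬U = T → F = F
¬R ↔ (P → ¬U) = T ↔ F = F
Thus #3 is false.

Count: 1.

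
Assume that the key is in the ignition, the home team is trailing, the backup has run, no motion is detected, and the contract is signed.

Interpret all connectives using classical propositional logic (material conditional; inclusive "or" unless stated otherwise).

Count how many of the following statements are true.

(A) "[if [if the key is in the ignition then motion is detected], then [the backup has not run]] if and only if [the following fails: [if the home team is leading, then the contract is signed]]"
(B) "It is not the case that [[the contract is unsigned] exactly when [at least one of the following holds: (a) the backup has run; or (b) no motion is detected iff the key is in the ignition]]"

Let L = "the key is in the ignition" (T), M = "motion is detected" (F), P = "the backup has run" (T), D = "the home team is leading" (F), G = "the contract is signed" (T).

(A): In symbols: ((L → M) → ¬P) ↔ ¬(D → G)

L → M = T → F = F
¬P = ¬T = F
(L → M) → ¬P = F → F = T
D → G = F → T = T
¬(D → G) = ¬T = F
((L → M) → ¬P) ↔ ¬(D → G) = T ↔ F = F
So (A) is false.

(B): Parsed as ¬(¬G ↔ (P ∨ (¬M ↔ L)))

¬G = ¬T = F
¬M = ¬F = T
¬M ↔ L = T ↔ T = T
P ∨ (¬M ↔ L) = T ∨ T = T
¬G ↔ (P ∨ (¬M ↔ L)) = F ↔ T = F
¬(¬G ↔ (P ∨ (¬M ↔ L))) = ¬F = T
Hence (B) is true.

1 of the 2 statements is true.

1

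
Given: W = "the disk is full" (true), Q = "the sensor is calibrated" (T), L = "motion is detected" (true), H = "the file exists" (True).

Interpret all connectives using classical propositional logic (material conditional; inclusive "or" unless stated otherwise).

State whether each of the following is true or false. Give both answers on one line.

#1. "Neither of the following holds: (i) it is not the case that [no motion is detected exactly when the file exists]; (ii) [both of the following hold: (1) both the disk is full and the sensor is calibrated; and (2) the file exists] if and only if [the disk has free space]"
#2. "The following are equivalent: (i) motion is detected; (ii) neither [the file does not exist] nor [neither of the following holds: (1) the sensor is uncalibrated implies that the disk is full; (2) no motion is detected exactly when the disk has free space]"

#1: In symbols: not (not L iff H) nor (((W and Q) and H) iff not W)

not L = not True = False
not L iff H = False iff True = False
not (not L iff H) = not False = True
W and Q = True and True = True
(W and Q) and H = True and True = True
not W = not True = False
((W and Q) and H) iff not W = True iff False = False
not (not L iff H) nor (((W and Q) and H) iff not W) = True nor False = False
So #1 is false.

#2: In symbols: L iff (not H nor ((not Q -> W) nor (not L iff not W)))

not H = not True = False
not Q = not True = False
not Q -> W = False -> True = True
not L = not True = False
not W = not True = False
not L iff not W = False iff False = True
(not Q -> W) nor (not L iff not W) = True nor True = False
not H nor ((not Q -> W) nor (not L iff not W)) = False nor False = True
L iff (not H nor ((not Q -> W) nor (not L iff not W))) = True iff True = True
Hence #2 is true.

#1 F / #2 T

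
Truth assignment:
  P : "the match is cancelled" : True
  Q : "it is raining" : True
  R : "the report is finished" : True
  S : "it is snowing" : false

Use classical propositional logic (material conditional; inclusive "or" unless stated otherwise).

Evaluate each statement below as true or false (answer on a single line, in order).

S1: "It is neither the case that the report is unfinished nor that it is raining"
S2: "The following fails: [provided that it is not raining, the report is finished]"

S1 false; S2 false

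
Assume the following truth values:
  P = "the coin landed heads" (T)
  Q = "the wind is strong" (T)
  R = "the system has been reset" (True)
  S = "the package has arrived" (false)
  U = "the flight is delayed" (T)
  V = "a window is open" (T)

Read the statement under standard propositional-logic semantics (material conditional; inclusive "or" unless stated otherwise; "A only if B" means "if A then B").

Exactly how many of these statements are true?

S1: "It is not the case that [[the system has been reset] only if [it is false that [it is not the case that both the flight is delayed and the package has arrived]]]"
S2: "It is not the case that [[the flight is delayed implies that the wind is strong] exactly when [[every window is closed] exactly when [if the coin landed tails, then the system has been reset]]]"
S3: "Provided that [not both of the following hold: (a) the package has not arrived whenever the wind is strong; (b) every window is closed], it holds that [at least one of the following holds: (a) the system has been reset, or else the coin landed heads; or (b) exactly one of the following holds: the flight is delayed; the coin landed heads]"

S1: Parsed as not (R -> not (U nand S))

U nand S = True nand False = True
not (U nand S) = not True = False
R -> not (U nand S) = True -> False = False
not (R -> not (U nand S)) = not False = True
Thus S1 is true.

S2: Formalization: not ((U -> Q) iff (not V iff (not P -> R)))

U -> Q = True -> True = True
not V = not True = False
not P = not True = False
not P -> R = False -> True = True
not V iff (not P -> R) = False iff True = False
(U -> Q) iff (not V iff (not P -> R)) = True iff False = False
not ((U -> Q) iff (not V iff (not P -> R))) = not False = True
Thus S2 is true.

S3: Parsed as ((Q -> not S) nand not V) -> ((R or P) or (U xor P))

not S = not False = True
Q -> not S = True -> True = True
not V = not True = False
(Q -> not S) nand not V = True nand False = True
R or P = True or True = True
U xor P = True xor True = False
(R or P) or (U xor P) = True or False = True
((Q -> not S) nand not V) -> ((R or P) or (U xor P)) = True -> True = True
Hence S3 is true.

Count: 3.

3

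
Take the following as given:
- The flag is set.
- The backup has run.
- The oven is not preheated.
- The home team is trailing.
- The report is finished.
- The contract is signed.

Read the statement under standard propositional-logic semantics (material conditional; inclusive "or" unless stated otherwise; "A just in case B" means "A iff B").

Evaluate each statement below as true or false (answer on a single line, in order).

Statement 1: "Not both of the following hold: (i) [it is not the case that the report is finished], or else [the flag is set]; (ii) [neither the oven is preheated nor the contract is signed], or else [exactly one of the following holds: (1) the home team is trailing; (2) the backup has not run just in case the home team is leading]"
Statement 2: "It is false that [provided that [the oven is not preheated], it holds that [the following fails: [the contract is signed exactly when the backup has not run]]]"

Let K = "the report is finished" (True), U = "the flag is set" (True), V = "the oven is preheated" (False), R = "the contract is signed" (True), Q = "the home team is leading" (False), G = "the backup has run" (True).

Statement 1: Formalization: (not K or U) nand ((V nor R) or (not Q xor (not G iff Q)))

not K = not True = False
not K or U = False or True = True
V nor R = False nor True = False
not Q = not False = True
not G = not True = False
not G iff Q = False iff False = True
not Q xor (not G iff Q) = True xor True = False
(V nor R) or (not Q xor (not G iff Q)) = False or False = False
(not K or U) nand ((V nor R) or (not Q xor (not G iff Q))) = True nand False = True
Hence Statement 1 is true.

Statement 2: Formalization: not (not V -> not (R iff not G))

not V = not False = True
not G = not True = False
R iff not G = True iff False = False
not (R iff not G) = not False = True
not V -> not (R iff not G) = True -> True = True
not (not V -> not (R iff not G)) = not True = False
Thus Statement 2 is false.

Statement 1 T; Statement 2 F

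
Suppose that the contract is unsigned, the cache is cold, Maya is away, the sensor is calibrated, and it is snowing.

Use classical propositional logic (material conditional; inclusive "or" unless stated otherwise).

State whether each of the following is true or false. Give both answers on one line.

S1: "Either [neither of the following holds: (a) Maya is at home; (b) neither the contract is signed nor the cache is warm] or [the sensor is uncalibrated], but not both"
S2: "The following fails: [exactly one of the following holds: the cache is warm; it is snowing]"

S1 false / S2 false

Let R = "Maya is at home" (F), P = "the contract is signed" (F), Q = "the cache is warm" (F), S = "the sensor is calibrated" (T), U = "it is snowing" (T).

S1: In symbols: (R nor (P nor Q)) xor ~S

P nor Q = F nor F = T
R nor (P nor Q) = F nor T = F
~S = ~T = F
(R nor (P nor Q)) xor ~S = F xor F = F
Hence S1 is false.

S2: Formalization: ~(Q xor U)

Q xor U = F xor T = T
~(Q xor U) = ~T = F
Hence S2 is false.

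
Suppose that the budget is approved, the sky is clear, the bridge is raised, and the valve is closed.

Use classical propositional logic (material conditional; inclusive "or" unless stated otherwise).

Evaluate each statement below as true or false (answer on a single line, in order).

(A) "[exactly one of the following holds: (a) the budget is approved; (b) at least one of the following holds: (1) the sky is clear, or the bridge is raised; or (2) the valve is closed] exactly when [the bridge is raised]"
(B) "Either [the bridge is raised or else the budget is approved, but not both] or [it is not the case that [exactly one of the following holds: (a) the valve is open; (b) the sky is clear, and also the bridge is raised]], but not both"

(A) false; (B) false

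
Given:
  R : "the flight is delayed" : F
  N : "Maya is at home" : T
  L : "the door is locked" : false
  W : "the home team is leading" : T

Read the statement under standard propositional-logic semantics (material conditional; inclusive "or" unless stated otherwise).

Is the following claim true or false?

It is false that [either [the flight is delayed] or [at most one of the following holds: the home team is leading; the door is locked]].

Values: R=F, W=T, L=F.
Parsed as ~(R | (W nand L))

W nand L = T nand F = T
R | (W nand L) = F | T = T
~(R | (W nand L)) = ~T = F

False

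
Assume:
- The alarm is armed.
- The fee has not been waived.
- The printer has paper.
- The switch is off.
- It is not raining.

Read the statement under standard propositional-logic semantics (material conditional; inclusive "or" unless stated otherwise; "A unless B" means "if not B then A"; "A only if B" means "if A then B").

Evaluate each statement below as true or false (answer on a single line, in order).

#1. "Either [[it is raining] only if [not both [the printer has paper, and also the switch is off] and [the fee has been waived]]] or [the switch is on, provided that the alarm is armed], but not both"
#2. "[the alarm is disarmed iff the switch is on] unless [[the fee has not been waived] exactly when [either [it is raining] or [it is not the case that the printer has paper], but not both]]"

#1 true, #2 true

Let D = "it is raining" (False), M = "the printer has paper" (True), P = "the switch is on" (False), S = "the fee has been waived" (False), V = "the alarm is armed" (True).

#1: Formalization: (D -> ((M and not P) nand S)) xor (V -> P)

not P = not False = True
M and not P = True and True = True
(M and not P) nand S = True nand False = True
D -> ((M and not P) nand S) = False -> True = True
V -> P = True -> False = False
(D -> ((M and not P) nand S)) xor (V -> P) = True xor False = True
Hence #1 is true.

#2: In symbols: (not V iff P) or (not S iff (D xor not M))

not V = not True = False
not V iff P = False iff False = True
not S = not False = True
not M = not True = False
D xor not M = False xor False = False
not S iff (D xor not M) = True iff False = False
(not V iff P) or (not S iff (D xor not M)) = True or False = True
Thus #2 is true.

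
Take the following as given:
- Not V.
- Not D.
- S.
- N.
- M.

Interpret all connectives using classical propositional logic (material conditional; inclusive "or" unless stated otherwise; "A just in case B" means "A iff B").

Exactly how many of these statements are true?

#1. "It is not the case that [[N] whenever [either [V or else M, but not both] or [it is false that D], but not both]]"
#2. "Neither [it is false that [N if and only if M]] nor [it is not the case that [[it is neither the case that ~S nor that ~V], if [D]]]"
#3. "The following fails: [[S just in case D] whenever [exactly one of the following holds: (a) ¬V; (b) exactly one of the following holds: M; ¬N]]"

1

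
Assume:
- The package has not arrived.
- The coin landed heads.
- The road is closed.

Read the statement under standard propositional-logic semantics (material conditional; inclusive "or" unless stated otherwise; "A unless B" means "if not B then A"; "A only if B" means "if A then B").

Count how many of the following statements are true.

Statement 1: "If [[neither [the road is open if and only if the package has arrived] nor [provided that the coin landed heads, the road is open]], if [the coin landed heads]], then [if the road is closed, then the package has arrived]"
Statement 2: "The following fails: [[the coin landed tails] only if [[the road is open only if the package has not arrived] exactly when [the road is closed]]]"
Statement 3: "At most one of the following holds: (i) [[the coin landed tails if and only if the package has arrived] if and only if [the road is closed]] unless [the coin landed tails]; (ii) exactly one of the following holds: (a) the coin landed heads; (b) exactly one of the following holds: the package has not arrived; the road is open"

2

Let Q = "the coin landed heads" (True), R = "the road is closed" (True), P = "the package has arrived" (False).

Statement 1: In symbols: (Q -> ((not R iff P) nor (Q -> not R))) -> (R -> P)

not R = not True = False
not R iff P = False iff False = True
not R = not True = False
Q -> not R = True -> False = False
(not R iff P) nor (Q -> not R) = True nor False = False
Q -> ((not R iff P) nor (Q -> not R)) = True -> False = False
R -> P = True -> False = False
(Q -> ((not R iff P) nor (Q -> not R))) -> (R -> P) = False -> False = True
So Statement 1 is true.

Statement 2: Parsed as not (not Q -> ((not R -> not P) iff R))

not Q = not True = False
not R = not True = False
not P = not False = True
not R -> not P = False -> True = True
(not R -> not P) iff R = True iff True = True
not Q -> ((not R -> not P) iff R) = False -> True = True
not (not Q -> ((not R -> not P) iff R)) = not True = False
So Statement 2 is false.

Statement 3: This is (((not Q iff P) iff R) or not Q) nand (Q xor (not P xor not R)).

not Q = not True = False
not Q iff P = False iff False = True
(not Q iff P) iff R = True iff True = True
not Q = not True = False
((not Q iff P) iff R) or not Q = True or False = True
not P = not False = True
not R = not True = False
not P xor not R = True xor False = True
Q xor (not P xor not R) = True xor True = False
(((not Q iff P) iff R) or not Q) nand (Q xor (not P xor not R)) = True nand False = True
So Statement 3 is true.

True statements: 2.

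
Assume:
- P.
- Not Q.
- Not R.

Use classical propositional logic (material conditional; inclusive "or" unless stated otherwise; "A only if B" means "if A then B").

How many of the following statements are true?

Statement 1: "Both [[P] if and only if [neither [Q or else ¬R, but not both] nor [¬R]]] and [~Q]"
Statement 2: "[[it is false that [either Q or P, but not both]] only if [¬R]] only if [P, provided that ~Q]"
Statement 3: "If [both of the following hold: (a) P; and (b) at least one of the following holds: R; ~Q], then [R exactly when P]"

Statement 1: This is (P <-> ((Q xor ~R) nor ~R)) & ~Q.

~R = ~F = T
Q xor ~R = F xor T = T
~R = ~F = T
(Q xor ~R) nor ~R = T nor T = F
P <-> ((Q xor ~R) nor ~R) = T <-> F = F
~Q = ~F = T
(P <-> ((Q xor ~R) nor ~R)) & ~Q = F & T = F
Thus Statement 1 is false.

Statement 2: Parsed as (~(Q xor P) -> ~R) -> (~Q -> P)

Q xor P = F xor T = T
~(Q xor P) = ~T = F
~R = ~F = T
~(Q xor P) -> ~R = F -> T = T
~Q = ~F = T
~Q -> P = T -> T = T
(~(Q xor P) -> ~R) -> (~Q -> P) = T -> T = T
Thus Statement 2 is true.

Statement 3: Parsed as (P & (R | ~Q)) -> (R <-> P)

~Q = ~F = T
R | ~Q = F | T = T
P & (R | ~Q) = T & T = T
R <-> P = F <-> T = F
(P & (R | ~Q)) -> (R <-> P) = T -> F = F
Hence Statement 3 is false.

1 of the 3 statements is true.

1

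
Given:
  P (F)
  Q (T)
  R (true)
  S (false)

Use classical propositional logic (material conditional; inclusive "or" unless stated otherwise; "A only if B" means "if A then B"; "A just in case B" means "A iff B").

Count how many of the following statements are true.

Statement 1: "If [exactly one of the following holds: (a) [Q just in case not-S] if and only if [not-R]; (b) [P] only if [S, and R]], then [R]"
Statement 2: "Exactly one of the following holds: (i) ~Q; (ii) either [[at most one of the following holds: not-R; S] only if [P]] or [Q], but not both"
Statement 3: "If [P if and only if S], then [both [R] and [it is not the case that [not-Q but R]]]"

3

Statement 1: In symbols: (((Q ↔ ¬S) ↔ ¬R) ⊕ (P → (S ∧ R))) → R

¬S = ¬F = T
Q ↔ ¬S = T ↔ T = T
¬R = ¬T = F
(Q ↔ ¬S) ↔ ¬R = T ↔ F = F
S ∧ R = F ∧ T = F
P → (S ∧ R) = F → F = T
((Q ↔ ¬S) ↔ ¬R) ⊕ (P → (S ∧ R)) = F ⊕ T = T
(((Q ↔ ¬S) ↔ ¬R) ⊕ (P → (S ∧ R))) → R = T → T = T
Thus Statement 1 is true.

Statement 2: Formalization: ¬Q ⊕ (((¬R ↑ S) → P) ⊕ Q)

¬Q = ¬T = F
¬R = ¬T = F
¬R ↑ S = F ↑ F = T
(¬R ↑ S) → P = T → F = F
((¬R ↑ S) → P) ⊕ Q = F ⊕ T = T
¬Q ⊕ (((¬R ↑ S) → P) ⊕ Q) = F ⊕ T = T
So Statement 2 is true.

Statement 3: In symbols: (P ↔ S) → (R ∧ ¬(¬Q ∧ R))

P ↔ S = F ↔ F = T
¬Q = ¬T = F
¬Q ∧ R = F ∧ T = F
¬(¬Q ∧ R) = ¬F = T
R ∧ ¬(¬Q ∧ R) = T ∧ T = T
(P ↔ S) → (R ∧ ¬(¬Q ∧ R)) = T → T = T
Thus Statement 3 is true.

3 of the 3 statements are true.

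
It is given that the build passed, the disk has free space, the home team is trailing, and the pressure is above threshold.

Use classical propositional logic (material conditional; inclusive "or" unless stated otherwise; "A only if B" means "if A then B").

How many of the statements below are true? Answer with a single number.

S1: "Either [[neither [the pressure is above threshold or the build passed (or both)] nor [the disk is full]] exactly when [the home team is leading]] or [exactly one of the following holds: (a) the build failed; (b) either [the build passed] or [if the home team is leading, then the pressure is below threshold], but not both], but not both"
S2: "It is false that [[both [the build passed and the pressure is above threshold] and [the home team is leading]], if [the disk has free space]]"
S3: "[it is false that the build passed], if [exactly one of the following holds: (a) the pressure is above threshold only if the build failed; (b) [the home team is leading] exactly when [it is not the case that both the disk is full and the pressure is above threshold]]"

3

Let P = "the pressure is above threshold" (T), H = "the build passed" (T), R = "the disk is full" (F), U = "the home team is leading" (F).

S1: In symbols: (((P ∨ H) ↓ R) ↔ U) ⊕ (¬H ⊕ (H ⊕ (U → ¬P)))

P ∨ H = T ∨ T = T
(P ∨ H) ↓ R = T ↓ F = F
((P ∨ H) ↓ R) ↔ U = F ↔ F = T
¬H = ¬T = F
¬P = ¬T = F
U → ¬P = F → F = T
H ⊕ (U → ¬P) = T ⊕ T = F
¬H ⊕ (H ⊕ (U → ¬P)) = F ⊕ F = F
(((P ∨ H) ↓ R) ↔ U) ⊕ (¬H ⊕ (H ⊕ (U → ¬P))) = T ⊕ F = T
So S1 is true.

S2: This is ¬(¬R → ((H ∧ P) ∧ U)).

¬R = ¬F = T
H ∧ P = T ∧ T = T
(H ∧ P) ∧ U = T ∧ F = F
¬R → ((H ∧ P) ∧ U) = T → F = F
¬(¬R → ((H ∧ P) ∧ U)) = ¬F = T
Thus S2 is true.

S3: This is ((P → ¬H) ⊕ (U ↔ (R ↑ P))) → ¬H.

¬H = ¬T = F
P → ¬H = T → F = F
R ↑ P = F ↑ T = T
U ↔ (R ↑ P) = F ↔ T = F
(P → ¬H) ⊕ (U ↔ (R ↑ P)) = F ⊕ F = F
¬H = ¬T = F
((P → ¬H) ⊕ (U ↔ (R ↑ P))) → ¬H = F → F = T
So S3 is true.

Count: 3.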